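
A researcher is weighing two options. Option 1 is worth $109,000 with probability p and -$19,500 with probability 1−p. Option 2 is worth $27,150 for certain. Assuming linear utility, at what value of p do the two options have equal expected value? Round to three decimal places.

p = 0.363

p·109000 + (1−p)·(-19500) = 27150
128500p − 19500 = 27150
p = (27150 + 19500) / 128500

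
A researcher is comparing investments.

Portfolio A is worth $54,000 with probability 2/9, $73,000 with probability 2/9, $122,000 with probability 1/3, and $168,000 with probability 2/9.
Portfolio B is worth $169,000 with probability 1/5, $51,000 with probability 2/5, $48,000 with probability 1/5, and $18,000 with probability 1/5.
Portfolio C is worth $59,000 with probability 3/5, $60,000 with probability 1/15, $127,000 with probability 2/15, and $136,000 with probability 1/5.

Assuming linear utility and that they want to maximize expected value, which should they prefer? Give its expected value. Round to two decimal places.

Portfolio A = 2/9 × 54000 + 2/9 × 73000 + 1/3 × 122000 + 2/9 × 168000 = 12000 + 16222.2222 + 40666.6667 + 37333.3333 = 106222.2222
Portfolio B = 1/5 × 169000 + 2/5 × 51000 + 1/5 × 48000 + 1/5 × 18000 = 33800 + 20400 + 9600 + 3600 = 67400
Portfolio C = 3/5 × 59000 + 1/15 × 60000 + 2/15 × 127000 + 1/5 × 136000 = 35400 + 4000 + 16933.3333 + 27200 = 83533.3333

Portfolio A ($106,222.22)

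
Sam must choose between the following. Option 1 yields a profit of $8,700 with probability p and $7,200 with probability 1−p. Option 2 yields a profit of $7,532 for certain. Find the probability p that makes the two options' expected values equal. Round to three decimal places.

p = 0.221

p·8700 + (1−p)·7200 = 7532
1500p + 7200 = 7532
p = (7532 − 7200) / 1500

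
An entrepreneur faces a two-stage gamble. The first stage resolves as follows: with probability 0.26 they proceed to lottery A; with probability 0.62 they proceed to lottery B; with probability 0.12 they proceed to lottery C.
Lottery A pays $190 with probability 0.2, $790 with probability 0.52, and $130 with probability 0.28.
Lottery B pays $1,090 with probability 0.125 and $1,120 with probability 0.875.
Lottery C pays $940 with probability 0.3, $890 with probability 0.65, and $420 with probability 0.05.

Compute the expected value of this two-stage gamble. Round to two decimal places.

$924.01

EV(A) = 0.2 × 190 + 0.52 × 790 + 0.28 × 130 = 38 + 410.8 + 36.4 = 485.2
EV(B) = 0.125 × 1090 + 0.875 × 1120 = 136.25 + 980 = 1116.25
EV(C) = 0.3 × 940 + 0.65 × 890 + 0.05 × 420 = 282 + 578.5 + 21 = 881.5
Overall = 0.26 × 485.2 + 0.62 × 1116.25 + 0.12 × 881.5 = 126.152 + 692.075 + 105.78 = 924.007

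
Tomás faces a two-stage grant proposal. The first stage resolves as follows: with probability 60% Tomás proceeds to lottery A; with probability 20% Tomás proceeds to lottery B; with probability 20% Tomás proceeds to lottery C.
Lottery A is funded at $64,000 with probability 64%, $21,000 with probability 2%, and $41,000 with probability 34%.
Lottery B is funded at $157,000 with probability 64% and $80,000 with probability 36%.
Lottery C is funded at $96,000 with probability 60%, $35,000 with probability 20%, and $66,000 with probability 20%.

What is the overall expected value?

EV(A) = 0.64 × 64000 + 0.02 × 21000 + 0.34 × 41000 = 40960 + 420 + 13940 = 55320
EV(B) = 0.64 × 157000 + 0.36 × 80000 = 100480 + 28800 = 129280
EV(C) = 0.6 × 96000 + 0.2 × 35000 + 0.2 × 66000 = 57600 + 7000 + 13200 = 77800
Overall = 0.6 × 55320 + 0.2 × 129280 + 0.2 × 77800 = 33192 + 25856 + 15560 = 74608

$74,608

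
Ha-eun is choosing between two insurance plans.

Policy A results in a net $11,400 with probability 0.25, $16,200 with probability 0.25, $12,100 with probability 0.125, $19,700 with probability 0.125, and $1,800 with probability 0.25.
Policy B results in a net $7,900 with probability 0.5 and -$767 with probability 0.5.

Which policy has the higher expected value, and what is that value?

Policy A ($11,325)

Policy A = 0.25 × 11400 + 0.25 × 16200 + 0.125 × 12100 + 0.125 × 19700 + 0.25 × 1800 = 2850 + 4050 + 1512.5 + 2462.5 + 450 = 11325
Policy B = 0.5 × 7900 + 0.5 × (-767) = 3950 − 383.5 = 3566.5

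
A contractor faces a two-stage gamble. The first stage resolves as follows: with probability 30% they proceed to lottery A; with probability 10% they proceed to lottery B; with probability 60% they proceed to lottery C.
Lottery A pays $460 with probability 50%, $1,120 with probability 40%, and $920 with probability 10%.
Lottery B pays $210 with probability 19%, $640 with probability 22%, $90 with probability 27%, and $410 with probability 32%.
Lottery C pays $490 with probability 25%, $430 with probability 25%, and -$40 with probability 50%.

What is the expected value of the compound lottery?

EV(A) = 0.5 × 460 + 0.4 × 1120 + 0.1 × 920 = 230 + 448 + 92 = 770
EV(B) = 0.19 × 210 + 0.22 × 640 + 0.27 × 90 + 0.32 × 410 = 39.9 + 140.8 + 24.3 + 131.2 = 336.2
EV(C) = 0.25 × 490 + 0.25 × 430 + 0.5 × (-40) = 122.5 + 107.5 − 20 = 210
Overall = 0.3 × 770 + 0.1 × 336.2 + 0.6 × 210 = 231 + 33.62 + 126 = 390.62

$390.62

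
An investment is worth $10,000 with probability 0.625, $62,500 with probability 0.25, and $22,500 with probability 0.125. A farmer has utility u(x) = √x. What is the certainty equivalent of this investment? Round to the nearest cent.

$20,664.06

E[u] = 0.625·√10000 + 0.25·√62500 + 0.125·√22500 = 0.625·100 + 0.25·250 + 0.125·150 = 143.75
CE = (143.75)² = 20664.0625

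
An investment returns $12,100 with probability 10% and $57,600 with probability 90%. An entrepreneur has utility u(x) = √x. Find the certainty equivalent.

$51,529

E[u] = 0.1·√12100 + 0.9·√57600 = 0.1·110 + 0.9·240 = 227
CE = (227)² = 51529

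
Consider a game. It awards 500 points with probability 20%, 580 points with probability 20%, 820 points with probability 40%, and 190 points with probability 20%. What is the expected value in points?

EV = 0.2 × 500 + 0.2 × 580 + 0.4 × 820 + 0.2 × 190 = 100 + 116 + 328 + 38 = 582

582 points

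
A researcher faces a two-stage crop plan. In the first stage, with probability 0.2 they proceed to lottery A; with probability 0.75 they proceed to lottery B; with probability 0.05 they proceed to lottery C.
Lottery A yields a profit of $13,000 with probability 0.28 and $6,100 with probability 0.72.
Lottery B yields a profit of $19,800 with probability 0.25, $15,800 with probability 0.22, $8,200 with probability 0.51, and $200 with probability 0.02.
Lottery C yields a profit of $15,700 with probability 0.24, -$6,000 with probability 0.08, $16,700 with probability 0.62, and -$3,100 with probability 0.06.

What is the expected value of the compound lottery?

$11,738.20

EV(A) = 0.28 × 13000 + 0.72 × 6100 = 3640 + 4392 = 8032
EV(B) = 0.25 × 19800 + 0.22 × 15800 + 0.51 × 8200 + 0.02 × 200 = 4950 + 3476 + 4182 + 4 = 12612
EV(C) = 0.24 × 15700 + 0.08 × (-6000) + 0.62 × 16700 + 0.06 × (-3100) = 3768 − 480 + 10354 − 186 = 13456
Overall = 0.2 × 8032 + 0.75 × 12612 + 0.05 × 13456 = 1606.4 + 9459 + 672.8 = 11738.2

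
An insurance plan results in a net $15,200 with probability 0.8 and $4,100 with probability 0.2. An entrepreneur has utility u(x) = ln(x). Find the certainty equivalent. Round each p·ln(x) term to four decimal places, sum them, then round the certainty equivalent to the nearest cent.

E[u] = 0.8·ln(15200) + 0.2·ln(4100) = 7.7032 + 1.6637 = 9.3669
CE = e^9.3669 ≈ 11694.80

$11,694.80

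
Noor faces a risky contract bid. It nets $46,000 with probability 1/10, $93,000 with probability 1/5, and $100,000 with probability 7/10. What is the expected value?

EV = 1/10 × 46000 + 1/5 × 93000 + 7/10 × 100000 = 4600 + 18600 + 70000 = 93200

$93,200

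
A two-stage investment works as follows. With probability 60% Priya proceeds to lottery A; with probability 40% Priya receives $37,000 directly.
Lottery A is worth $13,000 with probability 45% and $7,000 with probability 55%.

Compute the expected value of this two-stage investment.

$20,620

EV(A) = 0.45 × 13000 + 0.55 × 7000 = 5850 + 3850 = 9700
Branch B: 37000 (certain)
Overall = 0.6 × 9700 + 0.4 × 37000 = 5820 + 14800 = 20620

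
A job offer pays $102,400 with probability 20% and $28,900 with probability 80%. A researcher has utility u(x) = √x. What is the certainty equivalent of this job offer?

E[u] = 0.2·√102400 + 0.8·√28900 = 0.2·320 + 0.8·170 = 200
CE = (200)² = 40000

$40,000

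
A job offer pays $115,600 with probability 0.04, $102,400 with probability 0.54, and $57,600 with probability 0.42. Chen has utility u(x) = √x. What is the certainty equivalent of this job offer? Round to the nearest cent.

E[u] = 0.04·√115600 + 0.54·√102400 + 0.42·√57600 = 0.04·340 + 0.54·320 + 0.42·240 = 287.2
CE = (287.2)² = 82483.84

$82,483.84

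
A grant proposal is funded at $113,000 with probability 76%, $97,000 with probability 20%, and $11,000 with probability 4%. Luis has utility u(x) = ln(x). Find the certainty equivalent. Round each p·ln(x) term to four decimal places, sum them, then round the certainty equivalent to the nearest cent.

$99,847.57

E[u] = 0.76·ln(113000) + 0.2·ln(97000) + 0.04·ln(11000) = 8.8427 + 2.2965 + 0.3722 = 11.5114
CE = e^11.5114 ≈ 99847.57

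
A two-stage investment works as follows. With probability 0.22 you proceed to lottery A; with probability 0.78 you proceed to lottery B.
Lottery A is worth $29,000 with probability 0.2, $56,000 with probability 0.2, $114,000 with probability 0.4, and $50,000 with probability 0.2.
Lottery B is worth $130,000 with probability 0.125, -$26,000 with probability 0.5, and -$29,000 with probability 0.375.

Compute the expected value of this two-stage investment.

$10,024.50

EV(A) = 0.2 × 29000 + 0.2 × 56000 + 0.4 × 114000 + 0.2 × 50000 = 5800 + 11200 + 45600 + 10000 = 72600
EV(B) = 0.125 × 130000 + 0.5 × (-26000) + 0.375 × (-29000) = 16250 − 13000 − 10875 = -7625
Overall = 0.22 × 72600 + 0.78 × (-7625) = 15972 − 5947.5 = 10024.5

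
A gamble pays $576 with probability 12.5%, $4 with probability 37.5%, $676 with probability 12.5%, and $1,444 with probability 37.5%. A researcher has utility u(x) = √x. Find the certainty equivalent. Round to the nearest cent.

$451.56

E[u] = 0.125·√576 + 0.375·√4 + 0.125·√676 + 0.375·√1444 = 0.125·24 + 0.375·2 + 0.125·26 + 0.375·38 = 21.25
CE = (21.25)² = 451.5625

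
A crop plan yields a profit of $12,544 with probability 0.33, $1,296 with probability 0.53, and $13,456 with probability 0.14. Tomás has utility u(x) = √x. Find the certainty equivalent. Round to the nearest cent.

E[u] = 0.33·√12544 + 0.53·√1296 + 0.14·√13456 = 0.33·112 + 0.53·36 + 0.14·116 = 72.28
CE = (72.28)² = 5224.3984

$5,224.40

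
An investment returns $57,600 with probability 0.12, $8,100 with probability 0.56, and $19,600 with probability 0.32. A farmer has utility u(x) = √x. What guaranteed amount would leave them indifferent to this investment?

E[u] = 0.12·√57600 + 0.56·√8100 + 0.32·√19600 = 0.12·240 + 0.56·90 + 0.32·140 = 124
CE = (124)² = 15376

$15,376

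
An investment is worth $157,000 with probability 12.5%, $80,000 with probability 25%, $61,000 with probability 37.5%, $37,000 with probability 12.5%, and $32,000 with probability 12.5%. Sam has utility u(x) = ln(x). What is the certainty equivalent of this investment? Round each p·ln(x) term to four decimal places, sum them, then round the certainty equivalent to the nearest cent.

$63,665.62

E[u] = 0.125·ln(157000) + 0.25·ln(80000) + 0.375·ln(61000) + 0.125·ln(37000) + 0.125·ln(32000) = 1.4955 + 2.8224 + 4.1320 + 1.3148 + 1.2967 = 11.0614
CE = e^11.0614 ≈ 63665.62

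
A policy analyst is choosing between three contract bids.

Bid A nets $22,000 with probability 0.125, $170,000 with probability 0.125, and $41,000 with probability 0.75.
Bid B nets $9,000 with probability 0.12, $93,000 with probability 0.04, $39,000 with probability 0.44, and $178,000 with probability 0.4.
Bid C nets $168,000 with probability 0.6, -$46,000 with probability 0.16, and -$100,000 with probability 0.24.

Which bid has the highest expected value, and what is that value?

Bid B ($93,160)

Bid A = 0.125 × 22000 + 0.125 × 170000 + 0.75 × 41000 = 2750 + 21250 + 30750 = 54750
Bid B = 0.12 × 9000 + 0.04 × 93000 + 0.44 × 39000 + 0.4 × 178000 = 1080 + 3720 + 17160 + 71200 = 93160
Bid C = 0.6 × 168000 + 0.16 × (-46000) + 0.24 × (-100000) = 100800 − 7360 − 24000 = 69440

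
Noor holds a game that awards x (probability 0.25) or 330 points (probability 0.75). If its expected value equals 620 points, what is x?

0.25·x + 0.75·330 = 620
0.25·x = 620 − 247.5 = 372.5
x = 372.5 / 0.25 = 1490

x = 1,490 points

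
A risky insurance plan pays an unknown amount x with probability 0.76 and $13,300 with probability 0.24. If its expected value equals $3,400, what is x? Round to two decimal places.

0.76·x + 0.24·13300 = 3400
0.76·x = 3400 − 3192 = 208
x = 208 / 0.76 = 273.6842

x = $273.68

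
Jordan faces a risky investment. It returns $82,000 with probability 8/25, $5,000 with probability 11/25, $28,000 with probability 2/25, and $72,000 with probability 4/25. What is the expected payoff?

$42,200

EV = 8/25 × 82000 + 11/25 × 5000 + 2/25 × 28000 + 4/25 × 72000 = 26240 + 2200 + 2240 + 11520 = 42200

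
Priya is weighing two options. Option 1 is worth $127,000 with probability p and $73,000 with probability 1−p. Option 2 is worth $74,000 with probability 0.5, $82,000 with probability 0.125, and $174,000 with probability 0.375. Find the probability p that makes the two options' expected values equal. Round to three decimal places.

EV(Option 2) = 0.5 × 74000 + 0.125 × 82000 + 0.375 × 174000 = 37000 + 10250 + 65250 = 112500
p·127000 + (1−p)·73000 = 112500
54000p + 73000 = 112500
p = (112500 − 73000) / 54000

p = 0.731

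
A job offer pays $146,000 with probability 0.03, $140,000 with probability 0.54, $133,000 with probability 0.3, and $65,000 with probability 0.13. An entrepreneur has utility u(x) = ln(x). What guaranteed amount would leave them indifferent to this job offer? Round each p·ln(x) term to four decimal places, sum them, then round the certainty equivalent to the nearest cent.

E[u] = 0.03·ln(146000) + 0.54·ln(140000) + 0.3·ln(133000) + 0.13·ln(65000) = 0.3567 + 6.3987 + 3.5394 + 1.4407 = 11.7355
CE = e^11.7355 ≈ 124928.89

$124,928.89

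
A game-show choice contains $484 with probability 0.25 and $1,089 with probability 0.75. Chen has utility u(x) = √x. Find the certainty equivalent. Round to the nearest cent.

E[u] = 0.25·√484 + 0.75·√1089 = 0.25·22 + 0.75·33 = 30.25
CE = (30.25)² = 915.0625

$915.06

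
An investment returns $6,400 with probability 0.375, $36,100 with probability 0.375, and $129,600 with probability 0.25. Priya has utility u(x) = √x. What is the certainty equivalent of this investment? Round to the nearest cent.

E[u] = 0.375·√6400 + 0.375·√36100 + 0.25·√129600 = 0.375·80 + 0.375·190 + 0.25·360 = 191.25
CE = (191.25)² = 36576.5625

$36,576.56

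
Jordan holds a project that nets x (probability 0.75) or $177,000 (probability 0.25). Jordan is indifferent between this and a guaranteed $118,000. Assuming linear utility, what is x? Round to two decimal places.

0.75·x + 0.25·177000 = 118000
0.75·x = 118000 − 44250 = 73750
x = 73750 / 0.75 = 98333.3333

x = $98,333.33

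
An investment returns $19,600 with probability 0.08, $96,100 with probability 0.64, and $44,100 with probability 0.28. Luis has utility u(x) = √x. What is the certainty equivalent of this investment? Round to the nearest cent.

$72,038.56

E[u] = 0.08·√19600 + 0.64·√96100 + 0.28·√44100 = 0.08·140 + 0.64·310 + 0.28·210 = 268.4
CE = (268.4)² = 72038.56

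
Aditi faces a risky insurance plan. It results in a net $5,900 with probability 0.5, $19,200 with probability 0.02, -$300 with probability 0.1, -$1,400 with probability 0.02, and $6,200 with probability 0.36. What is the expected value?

EV = 0.5 × 5900 + 0.02 × 19200 + 0.1 × (-300) + 0.02 × (-1400) + 0.36 × 6200 = 2950 + 384 − 30 − 28 + 2232 = 5508

$5,508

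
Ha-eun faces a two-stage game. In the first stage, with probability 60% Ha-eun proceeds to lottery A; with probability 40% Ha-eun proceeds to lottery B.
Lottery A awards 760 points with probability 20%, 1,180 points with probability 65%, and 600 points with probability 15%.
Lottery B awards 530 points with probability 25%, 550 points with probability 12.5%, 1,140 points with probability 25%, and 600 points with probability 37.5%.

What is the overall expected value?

EV(A) = 0.2 × 760 + 0.65 × 1180 + 0.15 × 600 = 152 + 767 + 90 = 1009
EV(B) = 0.25 × 530 + 0.125 × 550 + 0.25 × 1140 + 0.375 × 600 = 132.5 + 68.75 + 285 + 225 = 711.25
Overall = 0.6 × 1009 + 0.4 × 711.25 = 605.4 + 284.5 = 889.9

889.9 points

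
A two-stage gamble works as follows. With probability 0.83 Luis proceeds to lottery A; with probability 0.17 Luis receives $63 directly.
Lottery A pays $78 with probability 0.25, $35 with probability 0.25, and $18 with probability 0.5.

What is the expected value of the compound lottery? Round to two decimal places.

$41.63

EV(A) = 0.25 × 78 + 0.25 × 35 + 0.5 × 18 = 19.5 + 8.75 + 9 = 37.25
Branch B: 63 (certain)
Overall = 0.83 × 37.25 + 0.17 × 63 = 30.9175 + 10.71 = 41.6275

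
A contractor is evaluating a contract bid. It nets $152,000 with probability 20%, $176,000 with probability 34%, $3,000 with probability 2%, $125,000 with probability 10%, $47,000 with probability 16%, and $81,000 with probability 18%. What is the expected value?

EV = 0.2 × 152000 + 0.34 × 176000 + 0.02 × 3000 + 0.1 × 125000 + 0.16 × 47000 + 0.18 × 81000 = 30400 + 59840 + 60 + 12500 + 7520 + 14580 = 124900

$124,900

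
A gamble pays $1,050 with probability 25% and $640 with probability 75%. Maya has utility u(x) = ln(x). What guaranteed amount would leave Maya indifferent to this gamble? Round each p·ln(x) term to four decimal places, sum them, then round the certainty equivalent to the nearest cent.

E[u] = 0.25·ln(1050) + 0.75·ln(640) = 1.7391 + 4.8461 = 6.5852
CE = e^6.5852 ≈ 724.30

$724.30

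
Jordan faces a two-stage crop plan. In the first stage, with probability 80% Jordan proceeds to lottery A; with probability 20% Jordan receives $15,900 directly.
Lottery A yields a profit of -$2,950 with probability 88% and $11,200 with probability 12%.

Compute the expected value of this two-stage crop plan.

EV(A) = 0.88 × (-2950) + 0.12 × 11200 = -2596 + 1344 = -1252
Branch B: 15900 (certain)
Overall = 0.8 × (-1252) + 0.2 × 15900 = -1001.6 + 3180 = 2178.4

$2,178.40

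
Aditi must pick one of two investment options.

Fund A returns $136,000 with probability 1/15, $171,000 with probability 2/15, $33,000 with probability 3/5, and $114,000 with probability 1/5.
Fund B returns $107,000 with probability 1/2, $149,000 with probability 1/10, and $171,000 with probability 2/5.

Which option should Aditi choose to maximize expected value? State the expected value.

Fund A = 1/15 × 136000 + 2/15 × 171000 + 3/5 × 33000 + 1/5 × 114000 = 9066.6667 + 22800 + 19800 + 22800 = 74466.6667
Fund B = 1/2 × 107000 + 1/10 × 149000 + 2/5 × 171000 = 53500 + 14900 + 68400 = 136800

Fund B ($136,800)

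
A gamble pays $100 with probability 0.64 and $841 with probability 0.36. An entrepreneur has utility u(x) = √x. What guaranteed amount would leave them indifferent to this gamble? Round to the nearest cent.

$283.59

E[u] = 0.64·√100 + 0.36·√841 = 0.64·10 + 0.36·29 = 16.84
CE = (16.84)² = 283.5856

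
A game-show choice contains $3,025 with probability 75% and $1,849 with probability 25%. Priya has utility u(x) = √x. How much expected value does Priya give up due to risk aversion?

$27

E[u] = 0.75·√3025 + 0.25·√1849 = 0.75·55 + 0.25·43 = 52
CE = (52)² = 2704
Risk premium = EV − CE = 2731 − 2704 = 27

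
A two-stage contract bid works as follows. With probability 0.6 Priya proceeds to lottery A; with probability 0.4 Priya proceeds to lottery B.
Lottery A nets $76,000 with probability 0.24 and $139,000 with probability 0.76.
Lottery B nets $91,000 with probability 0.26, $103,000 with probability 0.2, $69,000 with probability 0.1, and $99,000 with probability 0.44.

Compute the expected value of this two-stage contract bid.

$112,216

EV(A) = 0.24 × 76000 + 0.76 × 139000 = 18240 + 105640 = 123880
EV(B) = 0.26 × 91000 + 0.2 × 103000 + 0.1 × 69000 + 0.44 × 99000 = 23660 + 20600 + 6900 + 43560 = 94720
Overall = 0.6 × 123880 + 0.4 × 94720 = 74328 + 37888 = 112216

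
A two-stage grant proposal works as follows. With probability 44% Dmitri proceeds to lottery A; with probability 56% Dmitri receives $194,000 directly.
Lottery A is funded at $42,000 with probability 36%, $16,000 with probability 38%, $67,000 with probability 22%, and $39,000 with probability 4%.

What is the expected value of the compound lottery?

EV(A) = 0.36 × 42000 + 0.38 × 16000 + 0.22 × 67000 + 0.04 × 39000 = 15120 + 6080 + 14740 + 1560 = 37500
Branch B: 194000 (certain)
Overall = 0.44 × 37500 + 0.56 × 194000 = 16500 + 108640 = 125140

$125,140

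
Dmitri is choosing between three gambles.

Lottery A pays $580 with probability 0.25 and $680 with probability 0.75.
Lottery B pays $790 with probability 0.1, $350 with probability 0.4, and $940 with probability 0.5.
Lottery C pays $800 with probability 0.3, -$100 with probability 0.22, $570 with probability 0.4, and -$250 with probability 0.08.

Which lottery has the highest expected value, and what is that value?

Lottery B ($689)

Lottery A = 0.25 × 580 + 0.75 × 680 = 145 + 510 = 655
Lottery B = 0.1 × 790 + 0.4 × 350 + 0.5 × 940 = 79 + 140 + 470 = 689
Lottery C = 0.3 × 800 + 0.22 × (-100) + 0.4 × 570 + 0.08 × (-250) = 240 − 22 + 228 − 20 = 426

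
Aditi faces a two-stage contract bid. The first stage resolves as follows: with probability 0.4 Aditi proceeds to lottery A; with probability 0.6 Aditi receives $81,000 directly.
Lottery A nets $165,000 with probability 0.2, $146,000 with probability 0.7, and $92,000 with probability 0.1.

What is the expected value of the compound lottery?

EV(A) = 0.2 × 165000 + 0.7 × 146000 + 0.1 × 92000 = 33000 + 102200 + 9200 = 144400
Branch B: 81000 (certain)
Overall = 0.4 × 144400 + 0.6 × 81000 = 57760 + 48600 = 106360

$106,360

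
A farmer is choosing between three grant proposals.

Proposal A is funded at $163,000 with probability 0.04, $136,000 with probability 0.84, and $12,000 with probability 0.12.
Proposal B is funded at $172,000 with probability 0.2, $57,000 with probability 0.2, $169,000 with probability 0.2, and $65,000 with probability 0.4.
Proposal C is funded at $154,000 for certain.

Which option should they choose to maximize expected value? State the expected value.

Proposal A = 0.04 × 163000 + 0.84 × 136000 + 0.12 × 12000 = 6520 + 114240 + 1440 = 122200
Proposal B = 0.2 × 172000 + 0.2 × 57000 + 0.2 × 169000 + 0.4 × 65000 = 34400 + 11400 + 33800 + 26000 = 105600
Proposal C: 154000 (certain)

Proposal C ($154,000)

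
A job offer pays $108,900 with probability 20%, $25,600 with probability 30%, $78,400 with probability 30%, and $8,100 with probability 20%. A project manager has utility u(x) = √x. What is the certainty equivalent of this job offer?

$46,656

E[u] = 0.2·√108900 + 0.3·√25600 + 0.3·√78400 + 0.2·√8100 = 0.2·330 + 0.3·160 + 0.3·280 + 0.2·90 = 216
CE = (216)² = 46656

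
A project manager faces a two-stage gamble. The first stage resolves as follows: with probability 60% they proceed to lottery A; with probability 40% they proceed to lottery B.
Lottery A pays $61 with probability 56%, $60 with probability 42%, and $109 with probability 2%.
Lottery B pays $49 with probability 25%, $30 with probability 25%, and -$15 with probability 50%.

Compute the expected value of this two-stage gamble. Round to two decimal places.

$41.82

EV(A) = 0.56 × 61 + 0.42 × 60 + 0.02 × 109 = 34.16 + 25.2 + 2.18 = 61.54
EV(B) = 0.25 × 49 + 0.25 × 30 + 0.5 × (-15) = 12.25 + 7.5 − 7.5 = 12.25
Overall = 0.6 × 61.54 + 0.4 × 12.25 = 36.924 + 4.9 = 41.824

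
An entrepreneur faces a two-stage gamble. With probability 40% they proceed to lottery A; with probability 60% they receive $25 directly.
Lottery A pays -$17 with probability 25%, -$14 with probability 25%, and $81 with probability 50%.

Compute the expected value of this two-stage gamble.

EV(A) = 0.25 × (-17) + 0.25 × (-14) + 0.5 × 81 = -4.25 − 3.5 + 40.5 = 32.75
Branch B: 25 (certain)
Overall = 0.4 × 32.75 + 0.6 × 25 = 13.1 + 15 = 28.1

$28.10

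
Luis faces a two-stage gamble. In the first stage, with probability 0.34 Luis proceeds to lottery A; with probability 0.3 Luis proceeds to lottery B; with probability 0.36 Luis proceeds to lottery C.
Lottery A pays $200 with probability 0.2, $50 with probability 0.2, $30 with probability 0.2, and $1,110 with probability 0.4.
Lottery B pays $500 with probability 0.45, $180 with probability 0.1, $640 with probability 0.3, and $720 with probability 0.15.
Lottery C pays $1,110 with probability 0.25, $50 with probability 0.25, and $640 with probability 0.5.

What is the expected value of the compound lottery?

EV(A) = 0.2 × 200 + 0.2 × 50 + 0.2 × 30 + 0.4 × 1110 = 40 + 10 + 6 + 444 = 500
EV(B) = 0.45 × 500 + 0.1 × 180 + 0.3 × 640 + 0.15 × 720 = 225 + 18 + 192 + 108 = 543
EV(C) = 0.25 × 1110 + 0.25 × 50 + 0.5 × 640 = 277.5 + 12.5 + 320 = 610
Overall = 0.34 × 500 + 0.3 × 543 + 0.36 × 610 = 170 + 162.9 + 219.6 = 552.5

$552.50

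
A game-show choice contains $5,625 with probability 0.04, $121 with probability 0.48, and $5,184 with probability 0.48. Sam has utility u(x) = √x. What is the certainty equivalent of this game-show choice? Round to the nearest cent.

E[u] = 0.04·√5625 + 0.48·√121 + 0.48·√5184 = 0.04·75 + 0.48·11 + 0.48·72 = 42.84
CE = (42.84)² = 1835.2656

$1,835.27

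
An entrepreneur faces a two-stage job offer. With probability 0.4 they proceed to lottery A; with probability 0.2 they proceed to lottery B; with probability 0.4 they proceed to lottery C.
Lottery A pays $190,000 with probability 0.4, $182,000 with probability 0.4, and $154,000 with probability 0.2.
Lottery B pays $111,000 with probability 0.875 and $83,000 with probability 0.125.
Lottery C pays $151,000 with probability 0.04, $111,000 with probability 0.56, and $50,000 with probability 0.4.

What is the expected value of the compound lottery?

EV(A) = 0.4 × 190000 + 0.4 × 182000 + 0.2 × 154000 = 76000 + 72800 + 30800 = 179600
EV(B) = 0.875 × 111000 + 0.125 × 83000 = 97125 + 10375 = 107500
EV(C) = 0.04 × 151000 + 0.56 × 111000 + 0.4 × 50000 = 6040 + 62160 + 20000 = 88200
Overall = 0.4 × 179600 + 0.2 × 107500 + 0.4 × 88200 = 71840 + 21500 + 35280 = 128620

$128,620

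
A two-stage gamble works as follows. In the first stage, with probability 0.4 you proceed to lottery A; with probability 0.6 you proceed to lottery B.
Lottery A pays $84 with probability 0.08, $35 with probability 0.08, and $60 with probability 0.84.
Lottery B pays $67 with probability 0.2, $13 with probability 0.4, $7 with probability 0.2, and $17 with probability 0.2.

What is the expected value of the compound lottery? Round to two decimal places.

EV(A) = 0.08 × 84 + 0.08 × 35 + 0.84 × 60 = 6.72 + 2.8 + 50.4 = 59.92
EV(B) = 0.2 × 67 + 0.4 × 13 + 0.2 × 7 + 0.2 × 17 = 13.4 + 5.2 + 1.4 + 3.4 = 23.4
Overall = 0.4 × 59.92 + 0.6 × 23.4 = 23.968 + 14.04 = 38.008

$38.01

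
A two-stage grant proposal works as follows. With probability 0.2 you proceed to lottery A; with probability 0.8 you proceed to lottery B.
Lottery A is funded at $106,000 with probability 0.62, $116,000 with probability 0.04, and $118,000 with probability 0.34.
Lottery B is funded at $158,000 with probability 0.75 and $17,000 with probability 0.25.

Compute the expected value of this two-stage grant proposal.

EV(A) = 0.62 × 106000 + 0.04 × 116000 + 0.34 × 118000 = 65720 + 4640 + 40120 = 110480
EV(B) = 0.75 × 158000 + 0.25 × 17000 = 118500 + 4250 = 122750
Overall = 0.2 × 110480 + 0.8 × 122750 = 22096 + 98200 = 120296

$120,296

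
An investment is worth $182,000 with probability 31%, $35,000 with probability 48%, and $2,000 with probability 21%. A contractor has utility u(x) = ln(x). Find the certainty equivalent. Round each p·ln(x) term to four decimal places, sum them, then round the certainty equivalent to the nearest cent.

$31,987.48

E[u] = 0.31·ln(182000) + 0.48·ln(35000) + 0.21·ln(2000) = 3.7546 + 5.0223 + 1.5962 = 10.3731
CE = e^10.3731 ≈ 31987.48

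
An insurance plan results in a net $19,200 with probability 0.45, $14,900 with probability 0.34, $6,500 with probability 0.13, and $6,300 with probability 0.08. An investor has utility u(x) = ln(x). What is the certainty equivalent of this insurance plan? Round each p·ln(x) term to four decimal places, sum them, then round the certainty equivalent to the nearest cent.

E[u] = 0.45·ln(19200) + 0.34·ln(14900) + 0.13·ln(6500) + 0.08·ln(6300) = 4.4382 + 3.2671 + 1.1413 + 0.6999 = 9.5465
CE = e^9.5465 ≈ 13995.62

$13,995.62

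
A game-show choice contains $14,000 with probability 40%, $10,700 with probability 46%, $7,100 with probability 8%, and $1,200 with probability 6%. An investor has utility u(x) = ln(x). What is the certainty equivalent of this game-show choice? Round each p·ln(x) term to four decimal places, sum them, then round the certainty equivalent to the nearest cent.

E[u] = 0.4·ln(14000) + 0.46·ln(10700) + 0.08·ln(7100) + 0.06·ln(1200) = 3.8187 + 4.2679 + 0.7094 + 0.4254 = 9.2214
CE = e^9.2214 ≈ 10111.21

$10,111.21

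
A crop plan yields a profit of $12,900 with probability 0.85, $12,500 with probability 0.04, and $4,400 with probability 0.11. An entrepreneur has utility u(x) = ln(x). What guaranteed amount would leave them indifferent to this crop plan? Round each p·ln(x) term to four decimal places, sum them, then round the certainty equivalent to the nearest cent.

$11,444.91

E[u] = 0.85·ln(12900) + 0.04·ln(12500) + 0.11·ln(4400) = 8.0452 + 0.3773 + 0.9228 = 9.3453
CE = e^9.3453 ≈ 11444.91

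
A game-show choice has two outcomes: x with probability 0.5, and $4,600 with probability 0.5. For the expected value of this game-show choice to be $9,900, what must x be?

x = $15,200

0.5·x + 0.5·4600 = 9900
0.5·x = 9900 − 2300 = 7600
x = 7600 / 0.5 = 15200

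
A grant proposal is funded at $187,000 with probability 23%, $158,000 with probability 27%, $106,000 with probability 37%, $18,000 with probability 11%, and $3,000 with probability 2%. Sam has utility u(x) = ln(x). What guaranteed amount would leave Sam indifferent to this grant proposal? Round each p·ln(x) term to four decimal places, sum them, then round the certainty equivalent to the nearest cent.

E[u] = 0.23·ln(187000) + 0.27·ln(158000) + 0.37·ln(106000) + 0.11·ln(18000) + 0.02·ln(3000) = 2.7919 + 3.2320 + 4.2813 + 1.0778 + 0.1601 = 11.5431
CE = e^11.5431 ≈ 103063.44

$103,063.44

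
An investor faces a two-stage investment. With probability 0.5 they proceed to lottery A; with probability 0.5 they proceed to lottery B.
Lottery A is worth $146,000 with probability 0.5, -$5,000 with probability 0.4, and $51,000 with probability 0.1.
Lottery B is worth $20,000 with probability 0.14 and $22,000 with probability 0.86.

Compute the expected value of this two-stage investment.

EV(A) = 0.5 × 146000 + 0.4 × (-5000) + 0.1 × 51000 = 73000 − 2000 + 5100 = 76100
EV(B) = 0.14 × 20000 + 0.86 × 22000 = 2800 + 18920 = 21720
Overall = 0.5 × 76100 + 0.5 × 21720 = 38050 + 10860 = 48910

$48,910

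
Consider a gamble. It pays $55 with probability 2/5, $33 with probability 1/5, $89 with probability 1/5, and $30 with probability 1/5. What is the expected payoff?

$52.40

EV = 2/5 × 55 + 1/5 × 33 + 1/5 × 89 + 1/5 × 30 = 22 + 6.6 + 17.8 + 6 = 52.4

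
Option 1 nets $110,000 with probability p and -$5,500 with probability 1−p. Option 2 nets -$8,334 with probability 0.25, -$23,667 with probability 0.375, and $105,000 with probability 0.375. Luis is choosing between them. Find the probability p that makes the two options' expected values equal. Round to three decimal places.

EV(Option 2) = 0.25 × (-8334) + 0.375 × (-23667) + 0.375 × 105000 = -2083.5 − 8875.125 + 39375 = 28416.375
p·110000 + (1−p)·(-5500) = 28416.375
115500p − 5500 = 28416.375
p = (28416.375 + 5500) / 115500

p = 0.294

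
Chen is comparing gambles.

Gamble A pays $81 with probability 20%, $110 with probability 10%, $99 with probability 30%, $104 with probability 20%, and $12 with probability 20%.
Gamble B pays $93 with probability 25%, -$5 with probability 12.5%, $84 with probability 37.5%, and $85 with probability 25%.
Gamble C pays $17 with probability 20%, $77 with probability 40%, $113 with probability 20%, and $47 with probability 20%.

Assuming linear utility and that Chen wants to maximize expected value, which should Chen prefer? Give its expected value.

Gamble A = 0.2 × 81 + 0.1 × 110 + 0.3 × 99 + 0.2 × 104 + 0.2 × 12 = 16.2 + 11 + 29.7 + 20.8 + 2.4 = 80.1
Gamble B = 0.25 × 93 + 0.125 × (-5) + 0.375 × 84 + 0.25 × 85 = 23.25 − 0.625 + 31.5 + 21.25 = 75.375
Gamble C = 0.2 × 17 + 0.4 × 77 + 0.2 × 113 + 0.2 × 47 = 3.4 + 30.8 + 22.6 + 9.4 = 66.2

Gamble A ($80.10)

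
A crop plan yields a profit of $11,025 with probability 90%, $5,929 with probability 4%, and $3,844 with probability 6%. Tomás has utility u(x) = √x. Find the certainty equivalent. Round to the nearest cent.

E[u] = 0.9·√11025 + 0.04·√5929 + 0.06·√3844 = 0.9·105 + 0.04·77 + 0.06·62 = 101.3
CE = (101.3)² = 10261.69

$10,261.69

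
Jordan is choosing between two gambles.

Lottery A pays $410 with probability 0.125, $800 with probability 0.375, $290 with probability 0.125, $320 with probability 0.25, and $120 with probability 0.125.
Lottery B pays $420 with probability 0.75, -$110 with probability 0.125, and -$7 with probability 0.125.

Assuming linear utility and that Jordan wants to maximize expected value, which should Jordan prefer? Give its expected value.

Lottery A = 0.125 × 410 + 0.375 × 800 + 0.125 × 290 + 0.25 × 320 + 0.125 × 120 = 51.25 + 300 + 36.25 + 80 + 15 = 482.5
Lottery B = 0.75 × 420 + 0.125 × (-110) + 0.125 × (-7) = 315 − 13.75 − 0.875 = 300.375

Lottery A ($482.50)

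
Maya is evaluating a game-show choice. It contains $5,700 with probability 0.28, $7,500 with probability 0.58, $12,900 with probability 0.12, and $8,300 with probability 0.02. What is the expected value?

$7,660

EV = 0.28 × 5700 + 0.58 × 7500 + 0.12 × 12900 + 0.02 × 8300 = 1596 + 4350 + 1548 + 166 = 7660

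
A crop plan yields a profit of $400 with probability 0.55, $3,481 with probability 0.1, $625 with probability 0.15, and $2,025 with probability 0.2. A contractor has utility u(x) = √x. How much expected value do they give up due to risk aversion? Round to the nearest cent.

E[u] = 0.55·√400 + 0.1·√3481 + 0.15·√625 + 0.2·√2025 = 0.55·20 + 0.1·59 + 0.15·25 + 0.2·45 = 29.65
CE = (29.65)² = 879.1225
Risk premium = EV − CE = 1066.85 − 879.1225 = 187.7275

$187.73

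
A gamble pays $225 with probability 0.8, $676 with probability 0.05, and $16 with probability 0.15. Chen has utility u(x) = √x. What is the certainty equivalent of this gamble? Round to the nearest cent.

E[u] = 0.8·√225 + 0.05·√676 + 0.15·√16 = 0.8·15 + 0.05·26 + 0.15·4 = 13.9
CE = (13.9)² = 193.21

$193.21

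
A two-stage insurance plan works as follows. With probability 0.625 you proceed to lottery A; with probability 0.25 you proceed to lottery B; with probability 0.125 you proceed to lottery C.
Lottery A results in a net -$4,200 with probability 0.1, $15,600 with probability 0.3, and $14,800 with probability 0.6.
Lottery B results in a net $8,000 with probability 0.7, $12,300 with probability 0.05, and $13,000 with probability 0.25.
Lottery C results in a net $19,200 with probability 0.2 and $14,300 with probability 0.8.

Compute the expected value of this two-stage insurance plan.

$12,488.75

EV(A) = 0.1 × (-4200) + 0.3 × 15600 + 0.6 × 14800 = -420 + 4680 + 8880 = 13140
EV(B) = 0.7 × 8000 + 0.05 × 12300 + 0.25 × 13000 = 5600 + 615 + 3250 = 9465
EV(C) = 0.2 × 19200 + 0.8 × 14300 = 3840 + 11440 = 15280
Overall = 0.625 × 13140 + 0.25 × 9465 + 0.125 × 15280 = 8212.5 + 2366.25 + 1910 = 12488.75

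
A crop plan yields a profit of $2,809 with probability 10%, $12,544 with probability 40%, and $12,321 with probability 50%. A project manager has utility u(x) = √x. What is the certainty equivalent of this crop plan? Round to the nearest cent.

$11,151.36

E[u] = 0.1·√2809 + 0.4·√12544 + 0.5·√12321 = 0.1·53 + 0.4·112 + 0.5·111 = 105.6
CE = (105.6)² = 11151.36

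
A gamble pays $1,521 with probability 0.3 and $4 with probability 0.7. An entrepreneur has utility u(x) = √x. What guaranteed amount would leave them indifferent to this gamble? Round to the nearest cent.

$171.61

E[u] = 0.3·√1521 + 0.7·√4 = 0.3·39 + 0.7·2 = 13.1
CE = (13.1)² = 171.61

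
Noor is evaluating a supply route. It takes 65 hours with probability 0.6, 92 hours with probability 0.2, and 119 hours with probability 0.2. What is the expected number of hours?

81.2 hours

EV = 0.6 × 65 + 0.2 × 92 + 0.2 × 119 = 39 + 18.4 + 23.8 = 81.2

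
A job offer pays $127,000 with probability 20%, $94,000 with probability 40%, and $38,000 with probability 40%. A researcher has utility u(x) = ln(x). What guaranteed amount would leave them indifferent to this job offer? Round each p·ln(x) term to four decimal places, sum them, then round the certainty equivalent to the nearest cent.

E[u] = 0.2·ln(127000) + 0.4·ln(94000) + 0.4·ln(38000) = 2.3504 + 4.5804 + 4.2181 = 11.1489
CE = e^11.1489 ≈ 69487.35

$69,487.35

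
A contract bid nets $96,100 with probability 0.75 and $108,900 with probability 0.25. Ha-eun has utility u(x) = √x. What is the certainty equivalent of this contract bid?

E[u] = 0.75·√96100 + 0.25·√108900 = 0.75·310 + 0.25·330 = 315
CE = (315)² = 99225

$99,225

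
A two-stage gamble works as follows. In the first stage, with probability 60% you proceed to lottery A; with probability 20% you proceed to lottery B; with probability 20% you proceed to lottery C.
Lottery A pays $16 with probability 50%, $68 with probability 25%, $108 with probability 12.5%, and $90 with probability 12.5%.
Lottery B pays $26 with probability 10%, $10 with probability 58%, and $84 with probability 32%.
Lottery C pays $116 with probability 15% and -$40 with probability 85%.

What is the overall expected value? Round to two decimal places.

$33.59

EV(A) = 0.5 × 16 + 0.25 × 68 + 0.125 × 108 + 0.125 × 90 = 8 + 17 + 13.5 + 11.25 = 49.75
EV(B) = 0.1 × 26 + 0.58 × 10 + 0.32 × 84 = 2.6 + 5.8 + 26.88 = 35.28
EV(C) = 0.15 × 116 + 0.85 × (-40) = 17.4 − 34 = -16.6
Overall = 0.6 × 49.75 + 0.2 × 35.28 + 0.2 × (-16.6) = 29.85 + 7.056 − 3.32 = 33.586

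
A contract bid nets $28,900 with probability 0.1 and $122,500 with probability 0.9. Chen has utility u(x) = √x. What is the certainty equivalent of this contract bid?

$110,224

E[u] = 0.1·√28900 + 0.9·√122500 = 0.1·170 + 0.9·350 = 332
CE = (332)² = 110224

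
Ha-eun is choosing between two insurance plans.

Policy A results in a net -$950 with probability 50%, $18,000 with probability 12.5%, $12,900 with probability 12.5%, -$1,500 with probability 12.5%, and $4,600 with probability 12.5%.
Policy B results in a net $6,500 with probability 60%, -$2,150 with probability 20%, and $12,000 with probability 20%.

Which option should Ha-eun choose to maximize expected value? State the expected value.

Policy A = 0.5 × (-950) + 0.125 × 18000 + 0.125 × 12900 + 0.125 × (-1500) + 0.125 × 4600 = -475 + 2250 + 1612.5 − 187.5 + 575 = 3775
Policy B = 0.6 × 6500 + 0.2 × (-2150) + 0.2 × 12000 = 3900 − 430 + 2400 = 5870

Policy B ($5,870)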